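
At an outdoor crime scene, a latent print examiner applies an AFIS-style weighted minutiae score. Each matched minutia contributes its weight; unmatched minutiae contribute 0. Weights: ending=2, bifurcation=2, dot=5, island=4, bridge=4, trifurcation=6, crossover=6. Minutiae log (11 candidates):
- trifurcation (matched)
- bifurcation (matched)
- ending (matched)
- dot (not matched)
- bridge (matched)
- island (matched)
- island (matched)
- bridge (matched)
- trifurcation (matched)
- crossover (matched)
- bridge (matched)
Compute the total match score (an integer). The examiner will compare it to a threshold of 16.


Weighted minutiae match score:
  trifurcation: matched, +6 (running total 6)
  bifurcation: matched, +2 (running total 8)
  ending: matched, +2 (running total 10)
  dot: not matched, +0
  bridge: matched, +4 (running total 14)
  island: matched, +4 (running total 18)
  island: matched, +4 (running total 22)
  bridge: matched, +4 (running total 26)
  trifurcation: matched, +6 (running total 32)
  crossover: matched, +6 (running total 38)
  bridge: matched, +4 (running total 42)
Total score = 42
Threshold = 16; verdict = identification

42


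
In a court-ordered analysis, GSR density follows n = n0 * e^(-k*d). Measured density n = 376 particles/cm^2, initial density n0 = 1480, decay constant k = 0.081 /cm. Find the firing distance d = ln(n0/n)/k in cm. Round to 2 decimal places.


GSR distance calculation:
n0/n = 1480 / 376 = 3.93617
ln(n0/n) = 1.370208
d = 1.370208 / 0.081 = 16.92 cm

16.92


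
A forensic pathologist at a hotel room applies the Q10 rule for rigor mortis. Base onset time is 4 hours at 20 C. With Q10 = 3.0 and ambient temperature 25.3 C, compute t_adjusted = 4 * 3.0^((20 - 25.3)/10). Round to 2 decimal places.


Rigor mortis time adjustment:
Exponent = (T_ref - T_actual) / 10 = (20 - 25.3) / 10 = -0.53
Q10 factor = 3.0^-0.53 = 0.55863
t_adjusted = 4 * 0.55863 = 2.23 hours

2.23


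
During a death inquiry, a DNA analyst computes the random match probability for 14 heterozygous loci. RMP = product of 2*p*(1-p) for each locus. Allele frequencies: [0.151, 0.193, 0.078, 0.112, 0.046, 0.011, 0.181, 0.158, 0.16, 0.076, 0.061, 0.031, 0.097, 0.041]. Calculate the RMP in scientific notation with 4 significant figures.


Computing RMP for 14 loci:
Locus 1: 2 * 0.151 * 0.849 = 0.256398
Locus 2: 2 * 0.193 * 0.807 = 0.311502
Locus 3: 2 * 0.078 * 0.922 = 0.143832
Locus 4: 2 * 0.112 * 0.888 = 0.198912
Locus 5: 2 * 0.046 * 0.954 = 0.087768
Locus 6: 2 * 0.011 * 0.989 = 0.021758
Locus 7: 2 * 0.181 * 0.819 = 0.296478
Locus 8: 2 * 0.158 * 0.842 = 0.266072
Locus 9: 2 * 0.16 * 0.84 = 0.2688
Locus 10: 2 * 0.076 * 0.924 = 0.140448
Locus 11: 2 * 0.061 * 0.939 = 0.114558
Locus 12: 2 * 0.031 * 0.969 = 0.060078
Locus 13: 2 * 0.097 * 0.903 = 0.175182
Locus 14: 2 * 0.041 * 0.959 = 0.078638
RMP = 1.232e-12

1.232e-12


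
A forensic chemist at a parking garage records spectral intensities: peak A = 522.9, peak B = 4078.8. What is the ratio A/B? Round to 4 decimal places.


Spectral peak ratio:
Peak A = 522.9 counts
Peak B = 4078.8 counts
Ratio = 522.9 / 4078.8 = 0.1282

0.1282


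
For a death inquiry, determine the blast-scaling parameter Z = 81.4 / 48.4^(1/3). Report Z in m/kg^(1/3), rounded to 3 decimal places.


Scaled distance calculation:
W^(1/3) = 48.4^(1/3) = 3.644308
Z = R / W^(1/3) = 81.4 / 3.644308
Z = 22.336 m/kg^(1/3)

22.336


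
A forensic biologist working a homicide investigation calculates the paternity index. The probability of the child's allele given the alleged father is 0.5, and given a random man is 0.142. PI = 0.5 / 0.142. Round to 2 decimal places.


Paternity Index calculation:
PI = P(allele|father) / P(allele|random)
PI = 0.5 / 0.142
PI = 3.52

3.52


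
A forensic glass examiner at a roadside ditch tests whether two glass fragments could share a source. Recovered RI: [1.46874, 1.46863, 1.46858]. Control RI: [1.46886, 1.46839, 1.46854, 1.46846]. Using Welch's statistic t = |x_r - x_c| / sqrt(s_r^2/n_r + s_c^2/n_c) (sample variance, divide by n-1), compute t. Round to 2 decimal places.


Welch's t-criterion for glass RI comparison:
Recovered mean = sum / n_r = 4.40595 / 3 = 1.46865
Control mean = sum / n_c = 5.87425 / 4 = 1.4685625
Recovered sample variance s_r^2 = 6.7e-09
Control sample variance s_c^2 = 4.30917e-08
Welch SE (unpooled) = sqrt(s_r^2/n_r + s_c^2/n_c) = sqrt(2.23333e-09 + 1.07729e-08) = sqrt(1.30062e-08) = 0.000114045
|mean_r - mean_c| = 8.75e-05
t = 8.75e-05 / 0.000114045 = 0.77

0.77


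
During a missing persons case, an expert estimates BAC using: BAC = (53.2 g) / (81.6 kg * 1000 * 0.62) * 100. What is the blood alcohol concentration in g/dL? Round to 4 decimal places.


Applying the Widmark formula:
BAC = (dose_g / (body_wt * 1000 * r)) * 100
Denominator = 81.6 * 1000 * 0.62 = 50592
BAC = (53.2 / 50592) * 100
BAC = 0.1052 g/dL

0.1052


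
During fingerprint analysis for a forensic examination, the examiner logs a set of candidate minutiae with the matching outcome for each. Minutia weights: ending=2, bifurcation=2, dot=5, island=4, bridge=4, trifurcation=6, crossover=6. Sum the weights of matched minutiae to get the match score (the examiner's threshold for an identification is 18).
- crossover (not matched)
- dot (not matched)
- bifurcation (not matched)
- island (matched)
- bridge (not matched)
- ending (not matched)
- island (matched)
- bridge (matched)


Weighted minutiae match score:
  crossover: not matched, +0
  dot: not matched, +0
  bifurcation: not matched, +0
  island: matched, +4 (running total 4)
  bridge: not matched, +0
  ending: not matched, +0
  island: matched, +4 (running total 8)
  bridge: matched, +4 (running total 12)
Total score = 12
Threshold = 18; verdict = inconclusive

12


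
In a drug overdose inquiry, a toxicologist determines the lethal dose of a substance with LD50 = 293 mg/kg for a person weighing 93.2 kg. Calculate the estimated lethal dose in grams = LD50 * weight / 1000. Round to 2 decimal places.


Lethal dose calculation:
Lethal dose = LD50 * body_weight / 1000
= 293 * 93.2 / 1000
= 27307.6 / 1000
= 27.31 g

27.31


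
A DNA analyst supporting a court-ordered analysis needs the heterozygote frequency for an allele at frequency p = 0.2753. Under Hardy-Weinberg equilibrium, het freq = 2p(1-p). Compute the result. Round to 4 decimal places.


Hardy-Weinberg heterozygote frequency:
q = 1 - p = 1 - 0.2753 = 0.7247
2pq = 2 * 0.2753 * 0.7247 = 0.3990

0.3990


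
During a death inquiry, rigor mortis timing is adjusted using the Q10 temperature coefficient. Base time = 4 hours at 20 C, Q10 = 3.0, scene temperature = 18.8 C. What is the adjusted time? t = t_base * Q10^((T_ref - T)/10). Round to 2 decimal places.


Rigor mortis time adjustment:
Exponent = (T_ref - T_actual) / 10 = (20 - 18.8) / 10 = 0.12
Q10 factor = 3.0^0.12 = 1.14092
t_adjusted = 4 * 1.14092 = 4.56 hours

4.56


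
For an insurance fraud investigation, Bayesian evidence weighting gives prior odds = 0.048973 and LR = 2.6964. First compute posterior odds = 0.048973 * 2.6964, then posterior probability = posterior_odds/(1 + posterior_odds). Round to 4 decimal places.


Bayesian evidence evaluation:
Posterior odds = prior_odds * LR = 0.048973 * 2.6964 = 0.1320508
Posterior probability = posterior_odds / (1 + posterior_odds)
= 0.1320508 / (1 + 0.1320508)
= 0.1320508 / 1.1320508
= 0.1166

0.1166


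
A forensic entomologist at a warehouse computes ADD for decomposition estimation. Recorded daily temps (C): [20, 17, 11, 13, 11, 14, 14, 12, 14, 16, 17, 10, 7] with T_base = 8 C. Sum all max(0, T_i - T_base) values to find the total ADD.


Computing ADD day by day:
Day 1: max(0, 20 - 8) = 12
Day 2: max(0, 17 - 8) = 9
Day 3: max(0, 11 - 8) = 3
Day 4: max(0, 13 - 8) = 5
Day 5: max(0, 11 - 8) = 3
Day 6: max(0, 14 - 8) = 6
Day 7: max(0, 14 - 8) = 6
Day 8: max(0, 12 - 8) = 4
Day 9: max(0, 14 - 8) = 6
Day 10: max(0, 16 - 8) = 8
Day 11: max(0, 17 - 8) = 9
Day 12: max(0, 10 - 8) = 2
Day 13: max(0, 7 - 8) = 0
Total ADD = 73

73


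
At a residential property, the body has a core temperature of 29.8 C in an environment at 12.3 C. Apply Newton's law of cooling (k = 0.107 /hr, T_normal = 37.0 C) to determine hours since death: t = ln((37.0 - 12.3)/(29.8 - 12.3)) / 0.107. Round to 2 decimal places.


Using Newton's law of cooling:
t = ln((T_normal - T_ambient) / (T_body - T_ambient)) / k
T_normal - T_ambient = 24.7
T_body - T_ambient = 17.5
Ratio = 1.411429
ln(ratio) = 0.344603
t = 0.344603 / 0.107 = 3.22 hours

3.22


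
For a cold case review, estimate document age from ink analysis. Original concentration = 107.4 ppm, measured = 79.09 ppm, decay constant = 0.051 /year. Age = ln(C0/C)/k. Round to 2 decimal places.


Document age estimation:
C0/C = 107.4 / 79.09 = 1.357947
ln(C0/C) = 0.305974
t = 0.305974 / 0.051 = 6.00 years

6.00


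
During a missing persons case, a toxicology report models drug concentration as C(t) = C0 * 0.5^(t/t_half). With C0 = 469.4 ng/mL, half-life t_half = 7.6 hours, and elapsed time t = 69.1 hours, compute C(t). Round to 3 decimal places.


Drug concentration decay:
Number of half-lives = t / t_half = 69.1 / 7.6 = 9.092105
Decay factor = 0.5^9.092105 = 0.00183233
C(t) = 469.4 * 0.00183233 = 0.860 ng/mL

0.860


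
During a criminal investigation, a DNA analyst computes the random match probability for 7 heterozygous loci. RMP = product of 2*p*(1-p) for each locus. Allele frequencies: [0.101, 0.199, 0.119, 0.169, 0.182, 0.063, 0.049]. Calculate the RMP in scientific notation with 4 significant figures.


Computing RMP for 7 loci:
Locus 1: 2 * 0.101 * 0.899 = 0.181598
Locus 2: 2 * 0.199 * 0.801 = 0.318798
Locus 3: 2 * 0.119 * 0.881 = 0.209678
Locus 4: 2 * 0.169 * 0.831 = 0.280878
Locus 5: 2 * 0.182 * 0.818 = 0.297752
Locus 6: 2 * 0.063 * 0.937 = 0.118062
Locus 7: 2 * 0.049 * 0.951 = 0.093198
RMP = 1.117e-05

1.117e-05


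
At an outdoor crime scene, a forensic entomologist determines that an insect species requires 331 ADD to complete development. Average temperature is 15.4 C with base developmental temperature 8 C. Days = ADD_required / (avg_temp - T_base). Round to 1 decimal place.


Insect development time:
Effective temperature = avg_temp - T_base = 15.4 - 8 = 7.4 C
Days = ADD / effective_temp = 331 / 7.4 = 44.7 days

44.7


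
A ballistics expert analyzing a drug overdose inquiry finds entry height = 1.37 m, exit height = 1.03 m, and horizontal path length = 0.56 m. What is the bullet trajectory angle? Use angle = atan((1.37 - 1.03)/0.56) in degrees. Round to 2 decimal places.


Bullet trajectory angle:
Height difference = 1.37 - 1.03 = 0.34 m
angle = atan(0.34 / 0.56)
angle = atan(0.607143)
angle = 31.26 degrees

31.26


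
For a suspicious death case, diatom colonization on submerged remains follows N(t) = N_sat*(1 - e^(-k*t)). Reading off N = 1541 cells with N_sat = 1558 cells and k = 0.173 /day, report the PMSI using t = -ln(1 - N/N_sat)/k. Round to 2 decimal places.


PMSI from diatom colonization curve:
N / N_sat = 1541 / 1558 = 0.989089
1 - N/N_sat = 0.010911
ln(1 - N/N_sat) = -4.517984
t = -ln(1 - N/N_sat) / k = -(-4.517984) / 0.173 = 26.12 days

26.12


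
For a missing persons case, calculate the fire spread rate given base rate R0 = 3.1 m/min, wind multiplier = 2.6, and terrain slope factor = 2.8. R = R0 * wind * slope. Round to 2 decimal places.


Fire spread rate calculation:
R = R0 * wind_factor * slope_factor
= 3.1 * 2.6 * 2.8
= 8.06 * 2.8
= 22.57 m/min

22.57


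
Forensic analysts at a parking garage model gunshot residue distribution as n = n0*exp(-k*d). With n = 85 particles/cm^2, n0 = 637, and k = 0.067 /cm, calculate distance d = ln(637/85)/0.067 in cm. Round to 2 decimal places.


GSR distance calculation:
n0/n = 637 / 85 = 7.494118
ln(n0/n) = 2.014118
d = 2.014118 / 0.067 = 30.06 cm

30.06


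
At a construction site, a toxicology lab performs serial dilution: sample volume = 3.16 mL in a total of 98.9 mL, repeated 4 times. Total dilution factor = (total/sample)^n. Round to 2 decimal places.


Dilution factor calculation:
Single dilution = V_total / V_sample = 98.9 / 3.16 ≈ 31.297468
Number of dilutions = 4
Total DF = (98.9 / 3.16)^4 (full precision, rounded at the end) = 959482.01

959482.01


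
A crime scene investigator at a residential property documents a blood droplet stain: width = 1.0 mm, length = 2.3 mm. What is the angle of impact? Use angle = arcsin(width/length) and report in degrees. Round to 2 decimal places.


Blood spatter impact angle calculation:
width / length = 1.0 / 2.3 = 0.434783
angle = arcsin(0.434783)
angle = 25.77 degrees

25.77


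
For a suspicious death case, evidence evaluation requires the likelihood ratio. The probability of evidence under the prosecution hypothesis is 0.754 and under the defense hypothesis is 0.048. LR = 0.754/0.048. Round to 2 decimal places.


Likelihood ratio calculation:
LR = P(E|Hp) / P(E|Hd)
LR = 0.754 / 0.048
LR = 15.71

15.71


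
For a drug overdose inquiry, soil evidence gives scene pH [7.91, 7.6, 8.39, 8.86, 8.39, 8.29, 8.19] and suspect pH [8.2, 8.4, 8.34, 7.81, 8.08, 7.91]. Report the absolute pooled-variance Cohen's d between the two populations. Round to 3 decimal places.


Pooled-variance Cohen's d for soil pH comparison:
Scene mean = 57.63 / 7 = 8.232857
Suspect mean = 48.74 / 6 = 8.123333
Scene sample variance s_s^2 = 0.158757
Suspect sample variance s_c^2 = 0.054987
Pooled variance = ((n_s-1)*s_s^2 + (n_c-1)*s_c^2) / (n_s + n_c - 2) = 0.111589
Pooled SD = sqrt(0.111589) = 0.334049
Mean difference = 0.109524
|d| = |0.109524| / 0.334049 = 0.328

0.328


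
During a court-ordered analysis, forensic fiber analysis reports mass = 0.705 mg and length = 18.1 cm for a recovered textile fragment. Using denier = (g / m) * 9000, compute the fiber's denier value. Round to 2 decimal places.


Denier calculation:
Mass in grams = 0.705 mg / 1000 = 0.000705 g
Length in meters = 18.1 cm / 100 = 0.181 m
Linear density = mass / length = 0.000705 / 0.181 = 0.00389503 g/m
Denier = (g/m) * 9000 = 0.00389503 * 9000 = 35.06

35.06


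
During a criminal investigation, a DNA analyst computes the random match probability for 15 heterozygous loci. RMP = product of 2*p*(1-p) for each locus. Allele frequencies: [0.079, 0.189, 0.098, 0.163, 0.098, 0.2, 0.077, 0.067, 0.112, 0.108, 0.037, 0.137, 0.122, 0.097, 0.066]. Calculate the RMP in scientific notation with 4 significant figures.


Computing RMP for 15 loci:
Locus 1: 2 * 0.079 * 0.921 = 0.145518
Locus 2: 2 * 0.189 * 0.811 = 0.306558
Locus 3: 2 * 0.098 * 0.902 = 0.176792
Locus 4: 2 * 0.163 * 0.837 = 0.272862
Locus 5: 2 * 0.098 * 0.902 = 0.176792
Locus 6: 2 * 0.2 * 0.8 = 0.32
Locus 7: 2 * 0.077 * 0.923 = 0.142142
Locus 8: 2 * 0.067 * 0.933 = 0.125022
Locus 9: 2 * 0.112 * 0.888 = 0.198912
Locus 10: 2 * 0.108 * 0.892 = 0.192672
Locus 11: 2 * 0.037 * 0.963 = 0.071262
Locus 12: 2 * 0.137 * 0.863 = 0.236462
Locus 13: 2 * 0.122 * 0.878 = 0.214232
Locus 14: 2 * 0.097 * 0.903 = 0.175182
Locus 15: 2 * 0.066 * 0.934 = 0.123288
RMP = 6.465e-12

6.465e-12


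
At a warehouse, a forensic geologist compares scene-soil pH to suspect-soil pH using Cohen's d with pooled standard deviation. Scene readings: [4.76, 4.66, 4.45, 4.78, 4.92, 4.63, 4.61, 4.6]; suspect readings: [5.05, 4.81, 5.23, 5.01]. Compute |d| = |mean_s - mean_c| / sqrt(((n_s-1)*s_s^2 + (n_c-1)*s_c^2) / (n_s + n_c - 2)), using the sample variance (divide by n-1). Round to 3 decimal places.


Pooled-variance Cohen's d for soil pH comparison:
Scene mean = 37.41 / 8 = 4.67625
Suspect mean = 20.1 / 4 = 5.025
Scene sample variance s_s^2 = 0.020141
Suspect sample variance s_c^2 = 0.0297
Pooled variance = ((n_s-1)*s_s^2 + (n_c-1)*s_c^2) / (n_s + n_c - 2) = 0.023009
Pooled SD = sqrt(0.023009) = 0.151687
Mean difference = -0.34875
|d| = |-0.34875| / 0.151687 = 2.299

2.299


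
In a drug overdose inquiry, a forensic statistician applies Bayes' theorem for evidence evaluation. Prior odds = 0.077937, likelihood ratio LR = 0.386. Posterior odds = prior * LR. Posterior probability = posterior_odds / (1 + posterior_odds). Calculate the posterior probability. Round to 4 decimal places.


Bayesian evidence evaluation:
Posterior odds = prior_odds * LR = 0.077937 * 0.386 = 0.03008368
Posterior probability = posterior_odds / (1 + posterior_odds)
= 0.03008368 / (1 + 0.03008368)
= 0.03008368 / 1.03008368
= 0.0292

0.0292


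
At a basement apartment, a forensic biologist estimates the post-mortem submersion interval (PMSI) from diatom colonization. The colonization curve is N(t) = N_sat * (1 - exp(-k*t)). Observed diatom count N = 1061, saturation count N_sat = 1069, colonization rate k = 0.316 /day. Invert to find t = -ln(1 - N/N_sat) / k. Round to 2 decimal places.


PMSI from diatom colonization curve:
N / N_sat = 1061 / 1069 = 0.992516
1 - N/N_sat = 0.007484
ln(1 - N/N_sat) = -4.894988
t = -ln(1 - N/N_sat) / k = -(-4.894988) / 0.316 = 15.49 days

15.49


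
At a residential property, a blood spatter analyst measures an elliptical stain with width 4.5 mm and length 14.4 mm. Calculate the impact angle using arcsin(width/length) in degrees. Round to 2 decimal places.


Blood spatter impact angle calculation:
width / length = 4.5 / 14.4 = 0.3125
angle = arcsin(0.3125)
angle = 18.21 degrees

18.21


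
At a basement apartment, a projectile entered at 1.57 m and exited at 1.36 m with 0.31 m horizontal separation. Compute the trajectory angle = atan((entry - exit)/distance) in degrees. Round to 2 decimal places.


Bullet trajectory angle:
Height difference = 1.57 - 1.36 = 0.21 m
angle = atan(0.21 / 0.31)
angle = atan(0.677419)
angle = 34.11 degrees

34.11


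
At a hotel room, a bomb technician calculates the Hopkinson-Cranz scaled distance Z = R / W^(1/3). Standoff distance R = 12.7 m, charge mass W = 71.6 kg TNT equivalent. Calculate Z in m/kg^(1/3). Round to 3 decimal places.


Scaled distance calculation:
W^(1/3) = 71.6^(1/3) = 4.152449
Z = R / W^(1/3) = 12.7 / 4.152449
Z = 3.058 m/kg^(1/3)

3.058


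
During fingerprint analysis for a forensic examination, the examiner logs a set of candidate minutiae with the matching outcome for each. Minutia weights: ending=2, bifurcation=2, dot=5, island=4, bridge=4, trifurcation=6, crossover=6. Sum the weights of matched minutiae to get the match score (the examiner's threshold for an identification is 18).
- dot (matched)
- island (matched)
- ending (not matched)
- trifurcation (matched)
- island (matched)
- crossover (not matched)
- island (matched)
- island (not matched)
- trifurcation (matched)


Weighted minutiae match score:
  dot: matched, +5 (running total 5)
  island: matched, +4 (running total 9)
  ending: not matched, +0
  trifurcation: matched, +6 (running total 15)
  island: matched, +4 (running total 19)
  crossover: not matched, +0
  island: matched, +4 (running total 23)
  island: not matched, +0
  trifurcation: matched, +6 (running total 29)
Total score = 29
Threshold = 18; verdict = identification

29


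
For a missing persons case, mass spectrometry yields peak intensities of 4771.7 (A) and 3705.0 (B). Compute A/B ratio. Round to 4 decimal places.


Spectral peak ratio:
Peak A = 4771.7 counts
Peak B = 3705.0 counts
Ratio = 4771.7 / 3705.0 = 1.2879

1.2879


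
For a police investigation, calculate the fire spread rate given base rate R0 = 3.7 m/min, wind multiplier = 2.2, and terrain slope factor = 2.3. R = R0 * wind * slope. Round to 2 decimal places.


Fire spread rate calculation:
R = R0 * wind_factor * slope_factor
= 3.7 * 2.2 * 2.3
= 8.14 * 2.3
= 18.72 m/min

18.72


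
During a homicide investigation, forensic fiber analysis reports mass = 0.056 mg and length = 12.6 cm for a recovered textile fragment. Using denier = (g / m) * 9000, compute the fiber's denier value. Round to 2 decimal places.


Denier calculation:
Mass in grams = 0.056 mg / 1000 = 0.000056 g
Length in meters = 12.6 cm / 100 = 0.126 m
Linear density = mass / length = 0.000056 / 0.126 = 0.00044444 g/m
Denier = (g/m) * 9000 = 0.00044444 * 9000 = 4.00

4.00


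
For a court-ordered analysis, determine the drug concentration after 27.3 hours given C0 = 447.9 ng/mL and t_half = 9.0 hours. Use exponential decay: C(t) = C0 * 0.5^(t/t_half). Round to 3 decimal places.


Drug concentration decay:
Number of half-lives = t / t_half = 27.3 / 9.0 = 3.033333
Decay factor = 0.5^3.033333 = 0.12214502
C(t) = 447.9 * 0.12214502 = 54.709 ng/mL

54.709


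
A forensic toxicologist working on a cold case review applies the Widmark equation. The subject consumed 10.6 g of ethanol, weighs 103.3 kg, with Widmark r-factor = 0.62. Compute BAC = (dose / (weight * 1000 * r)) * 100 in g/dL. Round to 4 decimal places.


Applying the Widmark formula:
BAC = (dose_g / (body_wt * 1000 * r)) * 100
Denominator = 103.3 * 1000 * 0.62 = 64046
BAC = (10.6 / 64046) * 100
BAC = 0.0166 g/dL

0.0166


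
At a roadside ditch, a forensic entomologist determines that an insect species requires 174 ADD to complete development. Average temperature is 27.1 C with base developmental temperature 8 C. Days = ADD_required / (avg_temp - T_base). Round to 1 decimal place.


Insect development time:
Effective temperature = avg_temp - T_base = 27.1 - 8 = 19.1 C
Days = ADD / effective_temp = 174 / 19.1 = 9.1 days

9.1


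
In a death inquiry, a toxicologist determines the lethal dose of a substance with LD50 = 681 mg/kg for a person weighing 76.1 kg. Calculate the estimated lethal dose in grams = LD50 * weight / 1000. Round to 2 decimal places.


Lethal dose calculation:
Lethal dose = LD50 * body_weight / 1000
= 681 * 76.1 / 1000
= 51824.1 / 1000
= 51.82 g

51.82


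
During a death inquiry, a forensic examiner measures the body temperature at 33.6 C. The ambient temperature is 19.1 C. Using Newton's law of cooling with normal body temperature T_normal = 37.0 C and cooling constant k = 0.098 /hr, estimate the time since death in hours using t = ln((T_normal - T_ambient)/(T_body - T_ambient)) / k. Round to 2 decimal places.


Using Newton's law of cooling:
t = ln((T_normal - T_ambient) / (T_body - T_ambient)) / k
T_normal - T_ambient = 17.9
T_body - T_ambient = 14.5
Ratio = 1.234483
ln(ratio) = 0.210652
t = 0.210652 / 0.098 = 2.15 hours

2.15


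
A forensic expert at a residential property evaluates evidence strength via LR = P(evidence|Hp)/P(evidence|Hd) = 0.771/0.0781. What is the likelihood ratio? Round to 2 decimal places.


Likelihood ratio calculation:
LR = P(E|Hp) / P(E|Hd)
LR = 0.771 / 0.0781
LR = 9.87

9.87


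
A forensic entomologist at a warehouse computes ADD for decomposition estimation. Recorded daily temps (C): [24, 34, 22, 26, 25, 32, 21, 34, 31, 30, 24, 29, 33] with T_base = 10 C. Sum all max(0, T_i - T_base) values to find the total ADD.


Computing ADD day by day:
Day 1: max(0, 24 - 10) = 14
Day 2: max(0, 34 - 10) = 24
Day 3: max(0, 22 - 10) = 12
Day 4: max(0, 26 - 10) = 16
Day 5: max(0, 25 - 10) = 15
Day 6: max(0, 32 - 10) = 22
Day 7: max(0, 21 - 10) = 11
Day 8: max(0, 34 - 10) = 24
Day 9: max(0, 31 - 10) = 21
Day 10: max(0, 30 - 10) = 20
Day 11: max(0, 24 - 10) = 14
Day 12: max(0, 29 - 10) = 19
Day 13: max(0, 33 - 10) = 23
Total ADD = 235

235


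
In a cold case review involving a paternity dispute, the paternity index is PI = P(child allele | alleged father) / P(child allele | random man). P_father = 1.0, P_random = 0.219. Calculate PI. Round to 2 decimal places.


Paternity Index calculation:
PI = P(allele|father) / P(allele|random)
PI = 1.0 / 0.219
PI = 4.57

4.57


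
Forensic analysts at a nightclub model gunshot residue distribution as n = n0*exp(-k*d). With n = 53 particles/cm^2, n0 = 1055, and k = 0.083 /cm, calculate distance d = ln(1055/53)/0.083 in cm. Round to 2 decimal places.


GSR distance calculation:
n0/n = 1055 / 53 = 19.90566
ln(n0/n) = 2.991004
d = 2.991004 / 0.083 = 36.04 cm

36.04


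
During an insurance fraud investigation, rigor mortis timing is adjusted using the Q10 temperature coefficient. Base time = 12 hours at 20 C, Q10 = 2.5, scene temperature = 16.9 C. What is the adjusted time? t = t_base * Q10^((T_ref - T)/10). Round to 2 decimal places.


Rigor mortis time adjustment:
Exponent = (T_ref - T_actual) / 10 = (20 - 16.9) / 10 = 0.31
Q10 factor = 2.5^0.31 = 1.3285
t_adjusted = 12 * 1.3285 = 15.94 hours

15.94


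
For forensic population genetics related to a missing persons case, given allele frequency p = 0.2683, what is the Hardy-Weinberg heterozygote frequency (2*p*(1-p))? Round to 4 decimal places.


Hardy-Weinberg heterozygote frequency:
q = 1 - p = 1 - 0.2683 = 0.7317
2pq = 2 * 0.2683 * 0.7317 = 0.3926

0.3926


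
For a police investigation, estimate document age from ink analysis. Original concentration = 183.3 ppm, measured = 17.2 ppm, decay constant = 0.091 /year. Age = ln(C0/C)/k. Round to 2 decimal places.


Document age estimation:
C0/C = 183.3 / 17.2 = 10.656977
ln(C0/C) = 2.366215
t = 2.366215 / 0.091 = 26.00 years

26.00


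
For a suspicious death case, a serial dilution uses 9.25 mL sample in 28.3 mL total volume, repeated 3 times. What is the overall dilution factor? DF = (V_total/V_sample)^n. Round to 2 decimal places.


Dilution factor calculation:
Single dilution = V_total / V_sample = 28.3 / 9.25 ≈ 3.059459
Number of dilutions = 3
Total DF = (28.3 / 9.25)^3 (full precision, rounded at the end) = 28.64

28.64


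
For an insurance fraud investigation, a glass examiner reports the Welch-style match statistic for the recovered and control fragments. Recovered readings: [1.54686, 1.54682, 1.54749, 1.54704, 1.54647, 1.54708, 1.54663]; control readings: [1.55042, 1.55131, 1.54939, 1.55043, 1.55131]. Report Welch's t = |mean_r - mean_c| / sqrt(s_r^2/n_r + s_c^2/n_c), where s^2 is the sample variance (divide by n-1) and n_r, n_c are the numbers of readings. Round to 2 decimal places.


Welch's t-criterion for glass RI comparison:
Recovered mean = sum / n_r = 10.82839 / 7 = 1.5469129
Control mean = sum / n_c = 7.75286 / 5 = 1.550572
Recovered sample variance s_r^2 = 1.1079e-07
Control sample variance s_c^2 = 6.3242e-07
Welch SE (unpooled) = sqrt(s_r^2/n_r + s_c^2/n_c) = sqrt(1.58272e-08 + 1.26484e-07) = sqrt(1.42311e-07) = 0.000377241
|mean_r - mean_c| = 0.00365914
t = 0.00365914 / 0.000377241 = 9.70

9.70


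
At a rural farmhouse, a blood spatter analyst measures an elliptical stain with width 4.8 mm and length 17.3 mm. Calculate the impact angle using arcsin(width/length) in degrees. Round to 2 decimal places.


Blood spatter impact angle calculation:
width / length = 4.8 / 17.3 = 0.277457
angle = arcsin(0.277457)
angle = 16.11 degrees

16.11


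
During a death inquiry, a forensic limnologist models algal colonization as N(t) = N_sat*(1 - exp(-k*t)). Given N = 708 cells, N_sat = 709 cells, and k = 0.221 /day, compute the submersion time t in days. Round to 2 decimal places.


PMSI from diatom colonization curve:
N / N_sat = 708 / 709 = 0.99859
1 - N/N_sat = 0.00141
ln(1 - N/N_sat) = -6.564166
t = -ln(1 - N/N_sat) / k = -(-6.564166) / 0.221 = 29.70 days

29.70


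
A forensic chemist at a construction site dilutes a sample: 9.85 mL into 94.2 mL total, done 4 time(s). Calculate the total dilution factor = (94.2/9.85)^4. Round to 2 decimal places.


Dilution factor calculation:
Single dilution = V_total / V_sample = 94.2 / 9.85 ≈ 9.563452
Number of dilutions = 4
Total DF = (94.2 / 9.85)^4 (full precision, rounded at the end) = 8364.86

8364.86


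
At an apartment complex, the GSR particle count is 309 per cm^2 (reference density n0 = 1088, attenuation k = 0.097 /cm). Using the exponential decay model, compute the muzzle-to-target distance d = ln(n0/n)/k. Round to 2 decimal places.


GSR distance calculation:
n0/n = 1088 / 309 = 3.521036
ln(n0/n) = 1.258755
d = 1.258755 / 0.097 = 12.98 cm

12.98


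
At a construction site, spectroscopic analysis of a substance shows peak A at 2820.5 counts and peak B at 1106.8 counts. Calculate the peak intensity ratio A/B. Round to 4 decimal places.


Spectral peak ratio:
Peak A = 2820.5 counts
Peak B = 1106.8 counts
Ratio = 2820.5 / 1106.8 = 2.5483

2.5483


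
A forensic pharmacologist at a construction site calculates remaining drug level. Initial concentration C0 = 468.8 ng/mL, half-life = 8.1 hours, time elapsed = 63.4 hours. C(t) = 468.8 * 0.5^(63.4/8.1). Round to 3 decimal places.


Drug concentration decay:
Number of half-lives = t / t_half = 63.4 / 8.1 = 7.82716
Decay factor = 0.5^7.82716 = 0.00440342
C(t) = 468.8 * 0.00440342 = 2.064 ng/mL

2.064


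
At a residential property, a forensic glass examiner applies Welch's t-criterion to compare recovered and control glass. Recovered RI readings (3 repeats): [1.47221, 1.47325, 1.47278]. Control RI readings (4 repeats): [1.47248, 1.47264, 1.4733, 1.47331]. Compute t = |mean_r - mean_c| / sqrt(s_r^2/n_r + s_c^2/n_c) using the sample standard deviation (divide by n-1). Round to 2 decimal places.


Welch's t-criterion for glass RI comparison:
Recovered mean = sum / n_r = 4.41824 / 3 = 1.4727467
Control mean = sum / n_c = 5.89173 / 4 = 1.4729325
Recovered sample variance s_r^2 = 2.71233e-07
Control sample variance s_c^2 = 1.89292e-07
Welch SE (unpooled) = sqrt(s_r^2/n_r + s_c^2/n_c) = sqrt(9.04111e-08 + 4.73229e-08) = sqrt(1.37734e-07) = 0.000371125
|mean_r - mean_c| = 0.000185833
t = 0.000185833 / 0.000371125 = 0.50

0.50


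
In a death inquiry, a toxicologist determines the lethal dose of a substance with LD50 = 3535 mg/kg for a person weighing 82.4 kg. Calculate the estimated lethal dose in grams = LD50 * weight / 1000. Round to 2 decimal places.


Lethal dose calculation:
Lethal dose = LD50 * body_weight / 1000
= 3535 * 82.4 / 1000
= 291284 / 1000
= 291.28 g

291.28


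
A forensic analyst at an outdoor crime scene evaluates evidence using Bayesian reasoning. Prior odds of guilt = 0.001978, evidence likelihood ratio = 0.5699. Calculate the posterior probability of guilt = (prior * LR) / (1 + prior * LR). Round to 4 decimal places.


Bayesian evidence evaluation:
Posterior odds = prior_odds * LR = 0.001978 * 0.5699 = 0.001127262
Posterior probability = posterior_odds / (1 + posterior_odds)
= 0.001127262 / (1 + 0.001127262)
= 0.001127262 / 1.001127262
= 0.0011

0.0011


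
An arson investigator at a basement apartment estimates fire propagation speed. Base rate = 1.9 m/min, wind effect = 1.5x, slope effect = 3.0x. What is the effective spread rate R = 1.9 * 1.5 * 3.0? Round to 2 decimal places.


Fire spread rate calculation:
R = R0 * wind_factor * slope_factor
= 1.9 * 1.5 * 3.0
= 2.85 * 3.0
= 8.55 m/min

8.55


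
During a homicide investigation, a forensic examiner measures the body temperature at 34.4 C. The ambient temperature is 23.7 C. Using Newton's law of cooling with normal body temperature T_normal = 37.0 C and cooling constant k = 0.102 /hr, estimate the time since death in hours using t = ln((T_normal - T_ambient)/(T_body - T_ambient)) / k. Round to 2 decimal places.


Using Newton's law of cooling:
t = ln((T_normal - T_ambient) / (T_body - T_ambient)) / k
T_normal - T_ambient = 13.3
T_body - T_ambient = 10.7
Ratio = 1.242991
ln(ratio) = 0.217521
t = 0.217521 / 0.102 = 2.13 hours

2.13


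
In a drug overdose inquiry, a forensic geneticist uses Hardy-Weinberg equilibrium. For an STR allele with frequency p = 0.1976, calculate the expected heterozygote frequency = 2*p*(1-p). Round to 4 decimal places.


Hardy-Weinberg heterozygote frequency:
q = 1 - p = 1 - 0.1976 = 0.8024
2pq = 2 * 0.1976 * 0.8024 = 0.3171

0.3171


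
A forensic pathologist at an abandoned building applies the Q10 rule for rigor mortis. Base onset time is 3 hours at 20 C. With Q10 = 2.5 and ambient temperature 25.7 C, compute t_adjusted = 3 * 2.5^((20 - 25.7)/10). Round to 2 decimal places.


Rigor mortis time adjustment:
Exponent = (T_ref - T_actual) / 10 = (20 - 25.7) / 10 = -0.57
Q10 factor = 2.5^-0.57 = 0.59316
t_adjusted = 3 * 0.59316 = 1.78 hours

1.78


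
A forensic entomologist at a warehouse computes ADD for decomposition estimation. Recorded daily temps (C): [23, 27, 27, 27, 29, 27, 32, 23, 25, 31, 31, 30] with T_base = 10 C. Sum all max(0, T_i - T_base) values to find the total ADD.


Computing ADD day by day:
Day 1: max(0, 23 - 10) = 13
Day 2: max(0, 27 - 10) = 17
Day 3: max(0, 27 - 10) = 17
Day 4: max(0, 27 - 10) = 17
Day 5: max(0, 29 - 10) = 19
Day 6: max(0, 27 - 10) = 17
Day 7: max(0, 32 - 10) = 22
Day 8: max(0, 23 - 10) = 13
Day 9: max(0, 25 - 10) = 15
Day 10: max(0, 31 - 10) = 21
Day 11: max(0, 31 - 10) = 21
Day 12: max(0, 30 - 10) = 20
Total ADD = 212

212


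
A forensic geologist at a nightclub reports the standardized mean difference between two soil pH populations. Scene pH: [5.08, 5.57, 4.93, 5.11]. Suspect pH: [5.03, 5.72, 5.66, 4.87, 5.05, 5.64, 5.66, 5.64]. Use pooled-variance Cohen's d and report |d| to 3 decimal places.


Pooled-variance Cohen's d for soil pH comparison:
Scene mean = 20.69 / 4 = 5.1725
Suspect mean = 43.27 / 8 = 5.40875
Scene sample variance s_s^2 = 0.076425
Suspect sample variance s_c^2 = 0.127498
Pooled variance = ((n_s-1)*s_s^2 + (n_c-1)*s_c^2) / (n_s + n_c - 2) = 0.112176
Pooled SD = sqrt(0.112176) = 0.334927
Mean difference = -0.23625
|d| = |-0.23625| / 0.334927 = 0.705

0.705


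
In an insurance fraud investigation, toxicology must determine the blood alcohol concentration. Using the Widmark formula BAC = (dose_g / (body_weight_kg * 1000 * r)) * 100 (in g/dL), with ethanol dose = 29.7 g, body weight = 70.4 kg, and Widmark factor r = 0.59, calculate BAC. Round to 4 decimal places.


Applying the Widmark formula:
BAC = (dose_g / (body_wt * 1000 * r)) * 100
Denominator = 70.4 * 1000 * 0.59 = 41536
BAC = (29.7 / 41536) * 100
BAC = 0.0715 g/dL

0.0715


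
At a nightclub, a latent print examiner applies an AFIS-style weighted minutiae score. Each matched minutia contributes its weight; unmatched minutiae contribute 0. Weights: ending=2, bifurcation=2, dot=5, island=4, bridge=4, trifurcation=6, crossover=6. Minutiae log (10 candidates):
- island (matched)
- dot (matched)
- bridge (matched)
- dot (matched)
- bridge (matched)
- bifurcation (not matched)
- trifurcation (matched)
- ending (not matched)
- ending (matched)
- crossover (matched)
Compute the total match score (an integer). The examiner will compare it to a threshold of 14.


Weighted minutiae match score:
  island: matched, +4 (running total 4)
  dot: matched, +5 (running total 9)
  bridge: matched, +4 (running total 13)
  dot: matched, +5 (running total 18)
  bridge: matched, +4 (running total 22)
  bifurcation: not matched, +0
  trifurcation: matched, +6 (running total 28)
  ending: not matched, +0
  ending: matched, +2 (running total 30)
  crossover: matched, +6 (running total 36)
Total score = 36
Threshold = 14; verdict = identification

36


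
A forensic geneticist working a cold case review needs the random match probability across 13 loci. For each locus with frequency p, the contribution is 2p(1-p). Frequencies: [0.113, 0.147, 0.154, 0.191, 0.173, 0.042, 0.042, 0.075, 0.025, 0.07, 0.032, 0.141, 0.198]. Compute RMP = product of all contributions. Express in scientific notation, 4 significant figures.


Computing RMP for 13 loci:
Locus 1: 2 * 0.113 * 0.887 = 0.200462
Locus 2: 2 * 0.147 * 0.853 = 0.250782
Locus 3: 2 * 0.154 * 0.846 = 0.260568
Locus 4: 2 * 0.191 * 0.809 = 0.309038
Locus 5: 2 * 0.173 * 0.827 = 0.286142
Locus 6: 2 * 0.042 * 0.958 = 0.080472
Locus 7: 2 * 0.042 * 0.958 = 0.080472
Locus 8: 2 * 0.075 * 0.925 = 0.13875
Locus 9: 2 * 0.025 * 0.975 = 0.04875
Locus 10: 2 * 0.07 * 0.93 = 0.1302
Locus 11: 2 * 0.032 * 0.968 = 0.061952
Locus 12: 2 * 0.141 * 0.859 = 0.242238
Locus 13: 2 * 0.198 * 0.802 = 0.317592
RMP = 3.149e-11

3.149e-11


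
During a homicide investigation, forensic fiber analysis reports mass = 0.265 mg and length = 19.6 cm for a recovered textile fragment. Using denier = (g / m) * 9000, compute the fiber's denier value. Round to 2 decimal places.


Denier calculation:
Mass in grams = 0.265 mg / 1000 = 0.000265 g
Length in meters = 19.6 cm / 100 = 0.196 m
Linear density = mass / length = 0.000265 / 0.196 = 0.00135204 g/m
Denier = (g/m) * 9000 = 0.00135204 * 9000 = 12.17

12.17


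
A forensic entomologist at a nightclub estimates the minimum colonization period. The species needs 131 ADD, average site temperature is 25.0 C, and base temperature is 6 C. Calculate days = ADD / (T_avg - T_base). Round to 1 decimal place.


Insect development time:
Effective temperature = avg_temp - T_base = 25.0 - 6 = 19.0 C
Days = ADD / effective_temp = 131 / 19.0 = 6.9 days

6.9


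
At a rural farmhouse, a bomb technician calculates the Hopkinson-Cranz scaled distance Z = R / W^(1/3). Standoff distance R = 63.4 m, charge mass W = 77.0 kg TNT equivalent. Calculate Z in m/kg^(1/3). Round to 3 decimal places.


Scaled distance calculation:
W^(1/3) = 77.0^(1/3) = 4.254321
Z = R / W^(1/3) = 63.4 / 4.254321
Z = 14.902 m/kg^(1/3)

14.902


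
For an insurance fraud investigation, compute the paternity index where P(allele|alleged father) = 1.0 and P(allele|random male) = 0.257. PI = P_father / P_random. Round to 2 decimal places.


Paternity Index calculation:
PI = P(allele|father) / P(allele|random)
PI = 1.0 / 0.257
PI = 3.89

3.89


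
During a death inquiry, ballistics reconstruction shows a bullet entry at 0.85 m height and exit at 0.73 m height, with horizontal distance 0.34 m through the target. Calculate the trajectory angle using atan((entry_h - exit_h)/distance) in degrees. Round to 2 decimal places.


Bullet trajectory angle:
Height difference = 0.85 - 0.73 = 0.12 m
angle = atan(0.12 / 0.34)
angle = atan(0.352941)
angle = 19.44 degrees

19.44


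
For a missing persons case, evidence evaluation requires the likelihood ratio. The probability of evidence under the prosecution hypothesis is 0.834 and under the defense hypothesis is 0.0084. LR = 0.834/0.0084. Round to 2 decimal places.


Likelihood ratio calculation:
LR = P(E|Hp) / P(E|Hd)
LR = 0.834 / 0.0084
LR = 99.29

99.29


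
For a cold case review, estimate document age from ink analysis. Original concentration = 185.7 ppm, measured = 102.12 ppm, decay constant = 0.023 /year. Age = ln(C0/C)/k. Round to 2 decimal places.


Document age estimation:
C0/C = 185.7 / 102.12 = 1.818449
ln(C0/C) = 0.597984
t = 0.597984 / 0.023 = 26.00 years

26.00


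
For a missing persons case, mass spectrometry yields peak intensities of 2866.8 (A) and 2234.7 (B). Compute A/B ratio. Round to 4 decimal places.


Spectral peak ratio:
Peak A = 2866.8 counts
Peak B = 2234.7 counts
Ratio = 2866.8 / 2234.7 = 1.2829

1.2829


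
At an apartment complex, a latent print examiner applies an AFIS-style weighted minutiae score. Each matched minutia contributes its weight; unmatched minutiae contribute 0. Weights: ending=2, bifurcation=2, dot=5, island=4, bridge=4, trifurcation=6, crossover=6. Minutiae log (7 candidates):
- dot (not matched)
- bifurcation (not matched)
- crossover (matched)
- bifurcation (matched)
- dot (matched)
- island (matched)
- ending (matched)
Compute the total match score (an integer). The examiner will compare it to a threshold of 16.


Weighted minutiae match score:
  dot: not matched, +0
  bifurcation: not matched, +0
  crossover: matched, +6 (running total 6)
  bifurcation: matched, +2 (running total 8)
  dot: matched, +5 (running total 13)
  island: matched, +4 (running total 17)
  ending: matched, +2 (running total 19)
Total score = 19
Threshold = 16; verdict = identification

19


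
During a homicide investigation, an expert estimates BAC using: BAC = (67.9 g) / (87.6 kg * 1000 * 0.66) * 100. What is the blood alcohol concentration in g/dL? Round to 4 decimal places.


Applying the Widmark formula:
BAC = (dose_g / (body_wt * 1000 * r)) * 100
Denominator = 87.6 * 1000 * 0.66 = 57816
BAC = (67.9 / 57816) * 100
BAC = 0.1174 g/dL

0.1174


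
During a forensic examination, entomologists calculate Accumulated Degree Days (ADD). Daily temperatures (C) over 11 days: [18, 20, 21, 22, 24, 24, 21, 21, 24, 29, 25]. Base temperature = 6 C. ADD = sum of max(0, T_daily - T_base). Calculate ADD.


Computing ADD day by day:
Day 1: max(0, 18 - 6) = 12
Day 2: max(0, 20 - 6) = 14
Day 3: max(0, 21 - 6) = 15
Day 4: max(0, 22 - 6) = 16
Day 5: max(0, 24 - 6) = 18
Day 6: max(0, 24 - 6) = 18
Day 7: max(0, 21 - 6) = 15
Day 8: max(0, 21 - 6) = 15
Day 9: max(0, 24 - 6) = 18
Day 10: max(0, 29 - 6) = 23
Day 11: max(0, 25 - 6) = 19
Total ADD = 183

183
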